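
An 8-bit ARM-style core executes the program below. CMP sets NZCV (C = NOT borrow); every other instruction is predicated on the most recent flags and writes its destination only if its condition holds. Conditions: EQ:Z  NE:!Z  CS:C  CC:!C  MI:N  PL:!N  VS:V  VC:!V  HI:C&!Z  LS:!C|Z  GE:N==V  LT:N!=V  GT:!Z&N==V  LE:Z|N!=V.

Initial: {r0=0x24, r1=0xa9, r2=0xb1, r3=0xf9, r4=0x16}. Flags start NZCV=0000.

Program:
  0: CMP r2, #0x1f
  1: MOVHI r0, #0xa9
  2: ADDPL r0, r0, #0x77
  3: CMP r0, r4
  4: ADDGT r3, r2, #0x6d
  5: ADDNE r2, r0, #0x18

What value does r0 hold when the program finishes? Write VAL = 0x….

[0] flags=1010 → (cmp)
[1] flags=1010 HI?T → r0=0xa9
[2] flags=1010 PL?F → skip
[3] flags=1010 → (cmp)
[4] flags=1010 GT?F → skip
[5] flags=1010 NE?T → r2=0xc1

VAL = 0xa9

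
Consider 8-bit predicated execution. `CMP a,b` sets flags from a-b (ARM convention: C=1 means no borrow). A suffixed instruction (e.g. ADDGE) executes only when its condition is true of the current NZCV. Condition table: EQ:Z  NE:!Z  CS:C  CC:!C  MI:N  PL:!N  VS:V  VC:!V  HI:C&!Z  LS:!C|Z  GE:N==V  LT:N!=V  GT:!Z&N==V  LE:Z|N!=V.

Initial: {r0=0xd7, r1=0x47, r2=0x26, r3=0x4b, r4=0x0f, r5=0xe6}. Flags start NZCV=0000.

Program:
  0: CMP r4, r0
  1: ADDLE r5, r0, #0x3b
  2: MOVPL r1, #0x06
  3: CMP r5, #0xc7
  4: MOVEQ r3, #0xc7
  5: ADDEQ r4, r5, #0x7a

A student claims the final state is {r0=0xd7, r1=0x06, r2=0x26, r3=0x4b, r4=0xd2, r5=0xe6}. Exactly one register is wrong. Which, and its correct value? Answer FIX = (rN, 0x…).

FIX = (r4, 0x0f)

[0] flags=0000 → (cmp)
[1] flags=0000 LE?F → skip
[2] flags=0000 PL?T → r1=0x06
[3] flags=0010 → (cmp)
[4] flags=0010 EQ?F → skip
[5] flags=0010 EQ?F → skip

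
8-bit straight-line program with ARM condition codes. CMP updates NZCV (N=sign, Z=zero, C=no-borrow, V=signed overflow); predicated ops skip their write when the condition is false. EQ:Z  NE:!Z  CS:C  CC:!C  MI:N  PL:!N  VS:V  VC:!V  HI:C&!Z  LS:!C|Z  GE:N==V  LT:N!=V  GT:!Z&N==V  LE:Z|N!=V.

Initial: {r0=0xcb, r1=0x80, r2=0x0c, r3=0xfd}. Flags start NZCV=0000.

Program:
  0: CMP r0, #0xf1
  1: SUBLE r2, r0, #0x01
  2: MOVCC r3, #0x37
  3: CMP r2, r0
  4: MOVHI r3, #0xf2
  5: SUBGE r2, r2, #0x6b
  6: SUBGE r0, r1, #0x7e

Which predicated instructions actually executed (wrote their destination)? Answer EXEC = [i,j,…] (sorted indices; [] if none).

0: ✓ CMP  NZCV=1000
1: ✓ SUBLE  r2←0xca
2: ✓ MOVCC  r3←0x37
3: ✓ CMP  NZCV=1000
4: · MOVHI
5: · SUBGE
6: · SUBGE

EXEC = [1,2]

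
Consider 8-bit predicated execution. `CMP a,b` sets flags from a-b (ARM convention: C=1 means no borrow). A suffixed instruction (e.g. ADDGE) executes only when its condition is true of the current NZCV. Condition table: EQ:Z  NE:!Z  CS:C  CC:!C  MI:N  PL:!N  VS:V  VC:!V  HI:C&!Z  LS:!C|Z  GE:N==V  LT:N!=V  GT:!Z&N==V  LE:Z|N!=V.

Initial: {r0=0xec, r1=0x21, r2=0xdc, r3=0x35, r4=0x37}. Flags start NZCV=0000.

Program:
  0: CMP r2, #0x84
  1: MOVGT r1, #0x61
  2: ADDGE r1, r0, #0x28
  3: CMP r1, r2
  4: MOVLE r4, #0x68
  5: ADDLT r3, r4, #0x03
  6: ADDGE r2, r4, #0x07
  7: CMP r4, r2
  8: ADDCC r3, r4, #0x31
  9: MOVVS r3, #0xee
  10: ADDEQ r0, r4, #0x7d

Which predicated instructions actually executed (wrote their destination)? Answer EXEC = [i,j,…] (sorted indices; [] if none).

EXEC = [1,2,6,8]

[0] flags=0010 → (cmp)
[1] flags=0010 GT?T → r1=0x61
[2] flags=0010 GE?T → r1=0x14
[3] flags=0000 → (cmp)
[4] flags=0000 LE?F → skip
[5] flags=0000 LT?F → skip
[6] flags=0000 GE?T → r2=0x3e
[7] flags=1000 → (cmp)
[8] flags=1000 CC?T → r3=0x68
[9] flags=1000 VS?F → skip
[10] flags=1000 EQ?F → skip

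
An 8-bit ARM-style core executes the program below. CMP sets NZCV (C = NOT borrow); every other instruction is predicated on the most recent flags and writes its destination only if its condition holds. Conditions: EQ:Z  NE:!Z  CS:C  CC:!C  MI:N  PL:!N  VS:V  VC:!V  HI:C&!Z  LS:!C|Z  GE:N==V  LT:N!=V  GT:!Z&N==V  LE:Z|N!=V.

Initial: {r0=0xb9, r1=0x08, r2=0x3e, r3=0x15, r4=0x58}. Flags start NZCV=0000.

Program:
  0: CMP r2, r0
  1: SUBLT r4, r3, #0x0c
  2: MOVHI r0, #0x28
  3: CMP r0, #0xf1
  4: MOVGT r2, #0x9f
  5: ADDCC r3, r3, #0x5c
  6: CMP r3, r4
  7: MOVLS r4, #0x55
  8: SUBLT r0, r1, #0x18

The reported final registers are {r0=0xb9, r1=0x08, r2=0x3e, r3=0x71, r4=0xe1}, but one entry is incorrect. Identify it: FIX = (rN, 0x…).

FIX = (r4, 0x58)

[0] flags=1001 → (cmp)
[1] flags=1001 LT?F → skip
[2] flags=1001 HI?F → skip
[3] flags=1000 → (cmp)
[4] flags=1000 GT?F → skip
[5] flags=1000 CC?T → r3=0x71
[6] flags=0010 → (cmp)
[7] flags=0010 LS?F → skip
[8] flags=0010 LT?F → skip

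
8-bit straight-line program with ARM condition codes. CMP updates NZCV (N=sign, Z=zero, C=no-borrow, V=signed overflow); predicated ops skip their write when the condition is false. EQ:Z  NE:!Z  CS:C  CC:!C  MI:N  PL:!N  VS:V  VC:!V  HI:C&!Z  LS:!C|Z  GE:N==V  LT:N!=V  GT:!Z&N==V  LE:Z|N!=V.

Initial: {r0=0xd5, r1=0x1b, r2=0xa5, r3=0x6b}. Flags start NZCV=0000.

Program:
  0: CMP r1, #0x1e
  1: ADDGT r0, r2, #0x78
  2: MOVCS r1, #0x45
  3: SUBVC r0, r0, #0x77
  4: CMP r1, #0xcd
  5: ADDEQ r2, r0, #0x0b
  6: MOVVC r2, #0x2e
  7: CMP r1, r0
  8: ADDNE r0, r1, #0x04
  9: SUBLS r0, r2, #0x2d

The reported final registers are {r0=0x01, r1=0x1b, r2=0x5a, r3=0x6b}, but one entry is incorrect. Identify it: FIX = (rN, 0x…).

[0] flags=1000 → (cmp)
[1] flags=1000 GT?F → skip
[2] flags=1000 CS?F → skip
[3] flags=1000 VC?T → r0=0x5e
[4] flags=0000 → (cmp)
[5] flags=0000 EQ?F → skip
[6] flags=0000 VC?T → r2=0x2e
[7] flags=1000 → (cmp)
[8] flags=1000 NE?T → r0=0x1f
[9] flags=1000 LS?T → r0=0x01

FIX = (r2, 0x2e)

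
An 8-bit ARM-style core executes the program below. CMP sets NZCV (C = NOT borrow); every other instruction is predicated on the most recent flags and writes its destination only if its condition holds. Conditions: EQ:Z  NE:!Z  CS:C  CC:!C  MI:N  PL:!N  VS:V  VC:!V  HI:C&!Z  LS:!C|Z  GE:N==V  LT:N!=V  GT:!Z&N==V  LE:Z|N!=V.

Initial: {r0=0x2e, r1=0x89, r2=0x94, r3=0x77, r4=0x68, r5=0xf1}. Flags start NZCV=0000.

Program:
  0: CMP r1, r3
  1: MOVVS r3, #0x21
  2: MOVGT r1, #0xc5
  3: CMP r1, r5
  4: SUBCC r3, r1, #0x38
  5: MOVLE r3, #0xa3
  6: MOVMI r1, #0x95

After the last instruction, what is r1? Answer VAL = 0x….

VAL = 0x95

0: ✓ CMP  NZCV=0011
1: ✓ MOVVS  r3←0x21
2: · MOVGT
3: ✓ CMP  NZCV=1000
4: ✓ SUBCC  r3←0x51
5: ✓ MOVLE  r3←0xa3
6: ✓ MOVMI  r1←0x95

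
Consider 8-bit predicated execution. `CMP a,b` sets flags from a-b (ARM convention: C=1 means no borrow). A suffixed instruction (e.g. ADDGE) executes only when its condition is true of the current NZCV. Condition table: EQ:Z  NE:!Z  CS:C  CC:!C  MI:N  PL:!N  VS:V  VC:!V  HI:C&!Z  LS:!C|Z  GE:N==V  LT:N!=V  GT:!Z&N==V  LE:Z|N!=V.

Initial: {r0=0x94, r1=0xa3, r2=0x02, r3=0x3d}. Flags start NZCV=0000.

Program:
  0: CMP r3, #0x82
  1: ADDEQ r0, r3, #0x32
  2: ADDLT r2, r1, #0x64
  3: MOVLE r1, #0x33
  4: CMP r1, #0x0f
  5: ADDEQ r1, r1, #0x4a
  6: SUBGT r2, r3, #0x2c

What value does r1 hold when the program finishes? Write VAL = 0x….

[0] flags=1001 → (cmp)
[1] flags=1001 EQ?F → skip
[2] flags=1001 LT?F → skip
[3] flags=1001 LE?F → skip
[4] flags=1010 → (cmp)
[5] flags=1010 EQ?F → skip
[6] flags=1010 GT?F → skip

VAL = 0xa3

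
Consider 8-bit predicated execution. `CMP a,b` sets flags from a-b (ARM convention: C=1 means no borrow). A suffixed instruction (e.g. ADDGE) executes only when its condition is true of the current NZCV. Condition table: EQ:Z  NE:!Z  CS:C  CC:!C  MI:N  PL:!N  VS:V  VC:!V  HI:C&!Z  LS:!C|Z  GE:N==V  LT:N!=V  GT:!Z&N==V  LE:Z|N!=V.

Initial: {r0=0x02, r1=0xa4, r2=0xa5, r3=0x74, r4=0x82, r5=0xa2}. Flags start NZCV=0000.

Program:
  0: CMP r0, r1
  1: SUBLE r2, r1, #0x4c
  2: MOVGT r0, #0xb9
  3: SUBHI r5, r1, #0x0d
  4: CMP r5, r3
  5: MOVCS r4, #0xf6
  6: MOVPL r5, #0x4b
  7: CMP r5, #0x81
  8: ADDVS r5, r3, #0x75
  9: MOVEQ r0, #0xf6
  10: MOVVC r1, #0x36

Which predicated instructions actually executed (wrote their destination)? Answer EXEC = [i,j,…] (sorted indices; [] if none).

[0] flags=0000 → (cmp)
[1] flags=0000 LE?F → skip
[2] flags=0000 GT?T → r0=0xb9
[3] flags=0000 HI?F → skip
[4] flags=0011 → (cmp)
[5] flags=0011 CS?T → r4=0xf6
[6] flags=0011 PL?T → r5=0x4b
[7] flags=1001 → (cmp)
[8] flags=1001 VS?T → r5=0xe9
[9] flags=1001 EQ?F → skip
[10] flags=1001 VC?F → skip

EXEC = [2,5,6,8]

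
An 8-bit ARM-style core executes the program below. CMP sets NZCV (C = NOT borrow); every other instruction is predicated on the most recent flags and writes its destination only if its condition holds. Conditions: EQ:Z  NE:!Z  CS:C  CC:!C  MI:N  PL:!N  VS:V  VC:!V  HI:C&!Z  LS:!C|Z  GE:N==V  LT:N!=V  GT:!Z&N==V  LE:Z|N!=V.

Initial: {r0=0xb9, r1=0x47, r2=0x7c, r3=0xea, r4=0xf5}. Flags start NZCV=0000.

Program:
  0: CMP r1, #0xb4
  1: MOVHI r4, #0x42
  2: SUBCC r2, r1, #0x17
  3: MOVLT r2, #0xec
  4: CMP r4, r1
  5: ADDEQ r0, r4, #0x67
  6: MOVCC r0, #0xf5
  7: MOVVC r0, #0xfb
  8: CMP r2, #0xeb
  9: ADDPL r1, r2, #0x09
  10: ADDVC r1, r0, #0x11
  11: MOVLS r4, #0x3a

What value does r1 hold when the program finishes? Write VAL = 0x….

0: ✓ CMP  NZCV=1001
1: · MOVHI
2: ✓ SUBCC  r2←0x30
3: · MOVLT
4: ✓ CMP  NZCV=1010
5: · ADDEQ
6: · MOVCC
7: ✓ MOVVC  r0←0xfb
8: ✓ CMP  NZCV=0000
9: ✓ ADDPL  r1←0x39
10: ✓ ADDVC  r1←0x0c
11: ✓ MOVLS  r4←0x3a

VAL = 0x0c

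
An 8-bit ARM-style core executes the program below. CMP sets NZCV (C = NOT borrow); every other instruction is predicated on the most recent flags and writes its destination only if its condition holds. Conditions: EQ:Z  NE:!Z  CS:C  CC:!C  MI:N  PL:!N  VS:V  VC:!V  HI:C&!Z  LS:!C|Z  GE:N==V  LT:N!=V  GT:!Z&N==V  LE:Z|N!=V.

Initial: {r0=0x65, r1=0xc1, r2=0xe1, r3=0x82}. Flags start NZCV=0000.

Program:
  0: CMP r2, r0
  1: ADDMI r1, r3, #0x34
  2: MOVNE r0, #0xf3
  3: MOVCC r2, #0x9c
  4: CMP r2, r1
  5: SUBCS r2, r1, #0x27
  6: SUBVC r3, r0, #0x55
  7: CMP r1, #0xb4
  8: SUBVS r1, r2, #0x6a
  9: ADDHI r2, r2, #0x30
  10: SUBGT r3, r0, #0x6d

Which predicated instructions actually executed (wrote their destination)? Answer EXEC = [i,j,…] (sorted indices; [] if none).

EXEC = [2,5,6,9,10]

[0] flags=0011 → (cmp)
[1] flags=0011 MI?F → skip
[2] flags=0011 NE?T → r0=0xf3
[3] flags=0011 CC?F → skip
[4] flags=0010 → (cmp)
[5] flags=0010 CS?T → r2=0x9a
[6] flags=0010 VC?T → r3=0x9e
[7] flags=0010 → (cmp)
[8] flags=0010 VS?F → skip
[9] flags=0010 HI?T → r2=0xca
[10] flags=0010 GT?T → r3=0x86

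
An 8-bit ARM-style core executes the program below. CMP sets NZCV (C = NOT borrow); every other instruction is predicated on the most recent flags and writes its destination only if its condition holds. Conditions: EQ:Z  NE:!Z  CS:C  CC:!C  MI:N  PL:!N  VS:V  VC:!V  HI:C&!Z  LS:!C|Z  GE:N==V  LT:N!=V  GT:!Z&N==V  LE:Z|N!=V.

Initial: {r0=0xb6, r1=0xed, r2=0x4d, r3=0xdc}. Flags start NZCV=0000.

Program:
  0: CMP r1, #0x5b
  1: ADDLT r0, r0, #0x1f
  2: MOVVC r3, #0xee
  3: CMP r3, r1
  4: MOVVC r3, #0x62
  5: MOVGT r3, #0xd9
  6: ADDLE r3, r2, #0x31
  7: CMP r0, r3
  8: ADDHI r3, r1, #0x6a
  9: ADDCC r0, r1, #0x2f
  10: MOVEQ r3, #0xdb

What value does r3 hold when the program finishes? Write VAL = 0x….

VAL = 0xd9

0: ✓ CMP  NZCV=1010
1: ✓ ADDLT  r0←0xd5
2: ✓ MOVVC  r3←0xee
3: ✓ CMP  NZCV=0010
4: ✓ MOVVC  r3←0x62
5: ✓ MOVGT  r3←0xd9
6: · ADDLE
7: ✓ CMP  NZCV=1000
8: · ADDHI
9: ✓ ADDCC  r0←0x1c
10: · MOVEQ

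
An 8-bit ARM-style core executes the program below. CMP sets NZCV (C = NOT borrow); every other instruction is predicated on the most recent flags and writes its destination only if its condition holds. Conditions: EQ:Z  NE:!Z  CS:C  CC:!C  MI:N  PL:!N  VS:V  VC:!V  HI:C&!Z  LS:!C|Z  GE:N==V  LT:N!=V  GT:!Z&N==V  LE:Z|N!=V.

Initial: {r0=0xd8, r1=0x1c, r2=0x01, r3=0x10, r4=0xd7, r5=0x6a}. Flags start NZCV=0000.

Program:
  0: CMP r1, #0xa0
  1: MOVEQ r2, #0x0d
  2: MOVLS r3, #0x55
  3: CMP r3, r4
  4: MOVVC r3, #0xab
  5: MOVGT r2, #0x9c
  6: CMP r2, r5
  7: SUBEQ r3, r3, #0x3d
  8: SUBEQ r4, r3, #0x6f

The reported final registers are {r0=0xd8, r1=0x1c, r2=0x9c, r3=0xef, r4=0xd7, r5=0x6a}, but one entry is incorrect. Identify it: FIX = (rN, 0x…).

FIX = (r3, 0xab)

0: ✓ CMP  NZCV=0000
1: · MOVEQ
2: ✓ MOVLS  r3←0x55
3: ✓ CMP  NZCV=0000
4: ✓ MOVVC  r3←0xab
5: ✓ MOVGT  r2←0x9c
6: ✓ CMP  NZCV=0011
7: · SUBEQ
8: · SUBEQ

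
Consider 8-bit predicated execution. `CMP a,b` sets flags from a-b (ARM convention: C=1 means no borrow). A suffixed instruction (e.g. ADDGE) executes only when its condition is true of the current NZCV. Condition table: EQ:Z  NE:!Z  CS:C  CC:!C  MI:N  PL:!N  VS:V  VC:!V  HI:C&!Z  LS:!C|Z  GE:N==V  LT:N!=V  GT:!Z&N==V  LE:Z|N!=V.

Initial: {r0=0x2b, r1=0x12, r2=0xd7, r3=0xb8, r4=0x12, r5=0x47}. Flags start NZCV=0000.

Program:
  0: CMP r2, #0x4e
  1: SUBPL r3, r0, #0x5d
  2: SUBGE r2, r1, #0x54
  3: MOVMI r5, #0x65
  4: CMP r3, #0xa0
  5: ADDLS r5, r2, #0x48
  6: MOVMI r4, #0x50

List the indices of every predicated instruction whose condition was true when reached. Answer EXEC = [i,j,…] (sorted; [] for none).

[0] flags=1010 → (cmp)
[1] flags=1010 PL?F → skip
[2] flags=1010 GE?F → skip
[3] flags=1010 MI?T → r5=0x65
[4] flags=0010 → (cmp)
[5] flags=0010 LS?F → skip
[6] flags=0010 MI?F → skip

EXEC = [3]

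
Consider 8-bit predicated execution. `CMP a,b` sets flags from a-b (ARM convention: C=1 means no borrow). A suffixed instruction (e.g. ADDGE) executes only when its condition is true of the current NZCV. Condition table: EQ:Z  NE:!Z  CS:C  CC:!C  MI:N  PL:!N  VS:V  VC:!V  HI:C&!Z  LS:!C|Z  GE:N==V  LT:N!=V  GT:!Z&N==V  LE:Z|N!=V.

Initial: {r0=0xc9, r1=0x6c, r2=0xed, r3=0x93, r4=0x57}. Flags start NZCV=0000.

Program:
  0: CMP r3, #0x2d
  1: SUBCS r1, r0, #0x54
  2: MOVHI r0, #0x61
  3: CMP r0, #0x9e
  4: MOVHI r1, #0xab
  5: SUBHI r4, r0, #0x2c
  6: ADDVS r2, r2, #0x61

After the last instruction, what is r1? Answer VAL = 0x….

[0] flags=0011 → (cmp)
[1] flags=0011 CS?T → r1=0x75
[2] flags=0011 HI?T → r0=0x61
[3] flags=1001 → (cmp)
[4] flags=1001 HI?F → skip
[5] flags=1001 HI?F → skip
[6] flags=1001 VS?T → r2=0x4e

VAL = 0x75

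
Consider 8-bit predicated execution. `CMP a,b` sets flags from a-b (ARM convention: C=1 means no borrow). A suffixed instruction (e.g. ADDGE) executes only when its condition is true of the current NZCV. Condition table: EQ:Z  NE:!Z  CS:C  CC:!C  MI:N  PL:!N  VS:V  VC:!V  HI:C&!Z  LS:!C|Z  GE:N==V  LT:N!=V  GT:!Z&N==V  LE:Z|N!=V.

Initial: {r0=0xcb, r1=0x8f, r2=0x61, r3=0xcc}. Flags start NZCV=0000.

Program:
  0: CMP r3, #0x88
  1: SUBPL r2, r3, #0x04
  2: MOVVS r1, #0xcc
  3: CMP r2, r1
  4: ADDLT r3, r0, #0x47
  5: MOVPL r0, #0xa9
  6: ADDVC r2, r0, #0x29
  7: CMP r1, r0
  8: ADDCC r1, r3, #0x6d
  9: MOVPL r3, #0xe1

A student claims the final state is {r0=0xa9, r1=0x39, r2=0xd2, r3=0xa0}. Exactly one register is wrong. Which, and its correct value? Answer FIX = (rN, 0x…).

FIX = (r3, 0xcc)

[0] flags=0010 → (cmp)
[1] flags=0010 PL?T → r2=0xc8
[2] flags=0010 VS?F → skip
[3] flags=0010 → (cmp)
[4] flags=0010 LT?F → skip
[5] flags=0010 PL?T → r0=0xa9
[6] flags=0010 VC?T → r2=0xd2
[7] flags=1000 → (cmp)
[8] flags=1000 CC?T → r1=0x39
[9] flags=1000 PL?F → skip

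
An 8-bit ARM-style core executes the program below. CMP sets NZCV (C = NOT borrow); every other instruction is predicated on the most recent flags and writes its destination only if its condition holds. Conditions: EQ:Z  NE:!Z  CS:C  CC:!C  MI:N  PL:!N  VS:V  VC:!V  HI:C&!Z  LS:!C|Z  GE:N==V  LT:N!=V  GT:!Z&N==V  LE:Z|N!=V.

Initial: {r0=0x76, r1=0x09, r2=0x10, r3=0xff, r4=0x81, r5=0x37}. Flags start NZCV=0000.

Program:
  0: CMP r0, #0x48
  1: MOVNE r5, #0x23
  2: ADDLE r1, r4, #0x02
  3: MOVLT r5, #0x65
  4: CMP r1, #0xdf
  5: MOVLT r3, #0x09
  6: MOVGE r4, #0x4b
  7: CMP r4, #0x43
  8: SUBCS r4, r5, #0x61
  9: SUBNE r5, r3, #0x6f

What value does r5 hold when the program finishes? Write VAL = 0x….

[0] flags=0010 → (cmp)
[1] flags=0010 NE?T → r5=0x23
[2] flags=0010 LE?F → skip
[3] flags=0010 LT?F → skip
[4] flags=0000 → (cmp)
[5] flags=0000 LT?F → skip
[6] flags=0000 GE?T → r4=0x4b
[7] flags=0010 → (cmp)
[8] flags=0010 CS?T → r4=0xc2
[9] flags=0010 NE?T → r5=0x90

VAL = 0x90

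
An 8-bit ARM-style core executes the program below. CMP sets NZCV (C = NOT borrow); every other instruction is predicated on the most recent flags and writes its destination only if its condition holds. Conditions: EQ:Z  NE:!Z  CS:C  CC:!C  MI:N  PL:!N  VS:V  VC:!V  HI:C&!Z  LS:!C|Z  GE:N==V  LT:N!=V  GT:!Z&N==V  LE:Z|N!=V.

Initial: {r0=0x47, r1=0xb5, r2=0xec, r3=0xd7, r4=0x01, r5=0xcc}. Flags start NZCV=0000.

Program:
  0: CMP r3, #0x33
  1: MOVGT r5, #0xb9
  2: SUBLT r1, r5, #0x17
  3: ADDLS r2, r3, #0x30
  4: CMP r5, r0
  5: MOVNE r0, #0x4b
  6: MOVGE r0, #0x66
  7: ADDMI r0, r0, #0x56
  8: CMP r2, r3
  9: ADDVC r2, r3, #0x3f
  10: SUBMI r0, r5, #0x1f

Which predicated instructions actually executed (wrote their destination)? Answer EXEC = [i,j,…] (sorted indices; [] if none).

[0] flags=1010 → (cmp)
[1] flags=1010 GT?F → skip
[2] flags=1010 LT?T → r1=0xb5
[3] flags=1010 LS?F → skip
[4] flags=1010 → (cmp)
[5] flags=1010 NE?T → r0=0x4b
[6] flags=1010 GE?F → skip
[7] flags=1010 MI?T → r0=0xa1
[8] flags=0010 → (cmp)
[9] flags=0010 VC?T → r2=0x16
[10] flags=0010 MI?F → skip

EXEC = [2,5,7,9]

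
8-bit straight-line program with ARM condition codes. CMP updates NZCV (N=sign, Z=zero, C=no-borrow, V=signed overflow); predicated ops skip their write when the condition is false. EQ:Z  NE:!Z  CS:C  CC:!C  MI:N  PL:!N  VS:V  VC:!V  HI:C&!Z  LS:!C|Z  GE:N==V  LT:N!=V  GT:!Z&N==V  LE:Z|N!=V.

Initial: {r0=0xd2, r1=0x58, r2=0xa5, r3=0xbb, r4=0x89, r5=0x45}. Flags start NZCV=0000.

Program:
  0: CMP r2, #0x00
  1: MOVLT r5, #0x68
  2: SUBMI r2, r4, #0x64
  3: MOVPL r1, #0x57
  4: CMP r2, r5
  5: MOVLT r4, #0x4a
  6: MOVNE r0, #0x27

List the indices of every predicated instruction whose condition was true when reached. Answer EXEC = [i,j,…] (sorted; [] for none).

EXEC = [1,2,5,6]

[0] flags=1010 → (cmp)
[1] flags=1010 LT?T → r5=0x68
[2] flags=1010 MI?T → r2=0x25
[3] flags=1010 PL?F → skip
[4] flags=1000 → (cmp)
[5] flags=1000 LT?T → r4=0x4a
[6] flags=1000 NE?T → r0=0x27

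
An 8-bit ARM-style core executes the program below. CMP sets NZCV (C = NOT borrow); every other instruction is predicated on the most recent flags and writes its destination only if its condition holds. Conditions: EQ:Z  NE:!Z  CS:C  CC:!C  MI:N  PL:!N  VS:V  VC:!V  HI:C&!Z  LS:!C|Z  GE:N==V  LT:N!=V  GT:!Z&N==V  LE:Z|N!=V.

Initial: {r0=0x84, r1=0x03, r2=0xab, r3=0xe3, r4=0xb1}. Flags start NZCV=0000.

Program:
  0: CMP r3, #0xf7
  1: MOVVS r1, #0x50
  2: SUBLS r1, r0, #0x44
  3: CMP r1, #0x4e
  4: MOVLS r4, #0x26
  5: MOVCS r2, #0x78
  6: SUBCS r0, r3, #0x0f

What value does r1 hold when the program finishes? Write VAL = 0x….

VAL = 0x40

0: ✓ CMP  NZCV=1000
1: · MOVVS
2: ✓ SUBLS  r1←0x40
3: ✓ CMP  NZCV=1000
4: ✓ MOVLS  r4←0x26
5: · MOVCS
6: · SUBCS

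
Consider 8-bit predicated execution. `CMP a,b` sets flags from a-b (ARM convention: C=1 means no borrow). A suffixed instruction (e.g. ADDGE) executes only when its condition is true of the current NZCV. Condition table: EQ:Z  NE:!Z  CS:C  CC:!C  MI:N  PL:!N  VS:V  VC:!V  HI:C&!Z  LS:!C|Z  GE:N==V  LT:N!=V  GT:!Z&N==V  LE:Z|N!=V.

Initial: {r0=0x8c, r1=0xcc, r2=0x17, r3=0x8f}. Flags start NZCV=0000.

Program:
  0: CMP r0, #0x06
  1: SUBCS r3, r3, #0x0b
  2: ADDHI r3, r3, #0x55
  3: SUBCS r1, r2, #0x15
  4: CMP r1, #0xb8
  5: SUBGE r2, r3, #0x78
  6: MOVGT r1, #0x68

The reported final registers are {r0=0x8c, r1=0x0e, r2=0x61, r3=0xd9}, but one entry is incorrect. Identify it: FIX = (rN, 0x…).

[0] flags=1010 → (cmp)
[1] flags=1010 CS?T → r3=0x84
[2] flags=1010 HI?T → r3=0xd9
[3] flags=1010 CS?T → r1=0x02
[4] flags=0000 → (cmp)
[5] flags=0000 GE?T → r2=0x61
[6] flags=0000 GT?T → r1=0x68

FIX = (r1, 0x68)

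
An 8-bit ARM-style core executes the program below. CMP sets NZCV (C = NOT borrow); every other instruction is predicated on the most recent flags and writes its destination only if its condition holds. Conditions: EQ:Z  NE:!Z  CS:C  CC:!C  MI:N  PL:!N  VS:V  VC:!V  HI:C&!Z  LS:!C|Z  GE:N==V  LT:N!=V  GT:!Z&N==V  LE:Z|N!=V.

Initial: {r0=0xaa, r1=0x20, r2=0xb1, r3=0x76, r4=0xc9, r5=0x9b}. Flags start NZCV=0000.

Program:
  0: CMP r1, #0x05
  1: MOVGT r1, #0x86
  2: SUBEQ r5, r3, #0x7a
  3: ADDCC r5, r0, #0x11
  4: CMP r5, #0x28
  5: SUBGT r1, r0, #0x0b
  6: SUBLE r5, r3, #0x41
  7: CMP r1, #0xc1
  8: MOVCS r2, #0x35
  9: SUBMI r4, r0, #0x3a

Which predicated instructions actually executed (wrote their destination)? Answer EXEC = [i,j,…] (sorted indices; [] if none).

[0] flags=0010 → (cmp)
[1] flags=0010 GT?T → r1=0x86
[2] flags=0010 EQ?F → skip
[3] flags=0010 CC?F → skip
[4] flags=0011 → (cmp)
[5] flags=0011 GT?F → skip
[6] flags=0011 LE?T → r5=0x35
[7] flags=1000 → (cmp)
[8] flags=1000 CS?F → skip
[9] flags=1000 MI?T → r4=0x70

EXEC = [1,6,9]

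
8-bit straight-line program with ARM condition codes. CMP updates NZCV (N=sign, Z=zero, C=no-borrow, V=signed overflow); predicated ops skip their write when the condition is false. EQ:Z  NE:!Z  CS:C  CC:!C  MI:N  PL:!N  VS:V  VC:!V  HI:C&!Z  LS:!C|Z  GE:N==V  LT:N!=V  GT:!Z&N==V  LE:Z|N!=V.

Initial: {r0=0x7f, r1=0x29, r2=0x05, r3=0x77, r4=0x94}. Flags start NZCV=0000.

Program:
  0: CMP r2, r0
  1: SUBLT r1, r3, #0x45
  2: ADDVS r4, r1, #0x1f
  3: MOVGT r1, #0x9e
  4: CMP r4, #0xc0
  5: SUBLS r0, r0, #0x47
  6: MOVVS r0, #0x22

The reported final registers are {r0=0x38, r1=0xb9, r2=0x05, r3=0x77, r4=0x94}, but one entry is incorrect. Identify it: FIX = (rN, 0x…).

[0] flags=1000 → (cmp)
[1] flags=1000 LT?T → r1=0x32
[2] flags=1000 VS?F → skip
[3] flags=1000 GT?F → skip
[4] flags=1000 → (cmp)
[5] flags=1000 LS?T → r0=0x38
[6] flags=1000 VS?F → skip

FIX = (r1, 0x32)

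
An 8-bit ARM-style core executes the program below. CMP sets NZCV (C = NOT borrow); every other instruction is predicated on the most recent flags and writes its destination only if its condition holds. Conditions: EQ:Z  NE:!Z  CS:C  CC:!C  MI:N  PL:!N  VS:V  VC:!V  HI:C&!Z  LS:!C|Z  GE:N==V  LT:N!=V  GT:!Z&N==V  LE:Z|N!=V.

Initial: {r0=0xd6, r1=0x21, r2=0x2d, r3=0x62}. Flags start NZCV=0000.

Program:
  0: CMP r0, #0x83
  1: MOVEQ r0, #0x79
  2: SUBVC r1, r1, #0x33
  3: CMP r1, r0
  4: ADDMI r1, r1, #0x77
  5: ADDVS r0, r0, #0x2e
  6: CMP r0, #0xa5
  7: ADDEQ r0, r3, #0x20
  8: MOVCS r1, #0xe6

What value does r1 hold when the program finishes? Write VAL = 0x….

0: ✓ CMP  NZCV=0010
1: · MOVEQ
2: ✓ SUBVC  r1←0xee
3: ✓ CMP  NZCV=0010
4: · ADDMI
5: · ADDVS
6: ✓ CMP  NZCV=0010
7: · ADDEQ
8: ✓ MOVCS  r1←0xe6

VAL = 0xe6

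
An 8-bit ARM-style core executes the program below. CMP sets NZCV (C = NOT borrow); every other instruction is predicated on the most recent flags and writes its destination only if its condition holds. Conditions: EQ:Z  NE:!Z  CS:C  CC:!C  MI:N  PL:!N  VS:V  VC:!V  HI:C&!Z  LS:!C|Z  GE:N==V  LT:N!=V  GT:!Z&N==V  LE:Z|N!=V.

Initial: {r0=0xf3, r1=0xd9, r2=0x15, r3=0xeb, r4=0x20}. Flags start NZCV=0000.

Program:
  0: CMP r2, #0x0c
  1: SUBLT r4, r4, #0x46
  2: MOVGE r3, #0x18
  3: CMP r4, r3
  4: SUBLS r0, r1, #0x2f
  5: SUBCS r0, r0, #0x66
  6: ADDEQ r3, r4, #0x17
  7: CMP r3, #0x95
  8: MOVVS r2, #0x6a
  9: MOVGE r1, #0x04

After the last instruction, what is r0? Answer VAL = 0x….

VAL = 0x8d

0: ✓ CMP  NZCV=0010
1: · SUBLT
2: ✓ MOVGE  r3←0x18
3: ✓ CMP  NZCV=0010
4: · SUBLS
5: ✓ SUBCS  r0←0x8d
6: · ADDEQ
7: ✓ CMP  NZCV=1001
8: ✓ MOVVS  r2←0x6a
9: ✓ MOVGE  r1←0x04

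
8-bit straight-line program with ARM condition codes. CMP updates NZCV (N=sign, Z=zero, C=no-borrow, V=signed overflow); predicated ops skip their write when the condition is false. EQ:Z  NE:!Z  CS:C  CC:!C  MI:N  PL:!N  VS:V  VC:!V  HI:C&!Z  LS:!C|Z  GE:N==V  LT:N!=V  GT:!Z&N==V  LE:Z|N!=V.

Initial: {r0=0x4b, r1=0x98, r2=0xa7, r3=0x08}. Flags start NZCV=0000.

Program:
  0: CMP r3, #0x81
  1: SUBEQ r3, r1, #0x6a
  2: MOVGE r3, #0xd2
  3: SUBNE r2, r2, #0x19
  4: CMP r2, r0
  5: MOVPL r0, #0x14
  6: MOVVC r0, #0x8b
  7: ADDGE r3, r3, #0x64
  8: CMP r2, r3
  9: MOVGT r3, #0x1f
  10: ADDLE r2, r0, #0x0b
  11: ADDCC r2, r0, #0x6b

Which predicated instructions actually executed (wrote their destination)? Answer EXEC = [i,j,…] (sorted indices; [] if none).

EXEC = [2,3,5,10,11]

[0] flags=1001 → (cmp)
[1] flags=1001 EQ?F → skip
[2] flags=1001 GE?T → r3=0xd2
[3] flags=1001 NE?T → r2=0x8e
[4] flags=0011 → (cmp)
[5] flags=0011 PL?T → r0=0x14
[6] flags=0011 VC?F → skip
[7] flags=0011 GE?F → skip
[8] flags=1000 → (cmp)
[9] flags=1000 GT?F → skip
[10] flags=1000 LE?T → r2=0x1f
[11] flags=1000 CC?T → r2=0x7f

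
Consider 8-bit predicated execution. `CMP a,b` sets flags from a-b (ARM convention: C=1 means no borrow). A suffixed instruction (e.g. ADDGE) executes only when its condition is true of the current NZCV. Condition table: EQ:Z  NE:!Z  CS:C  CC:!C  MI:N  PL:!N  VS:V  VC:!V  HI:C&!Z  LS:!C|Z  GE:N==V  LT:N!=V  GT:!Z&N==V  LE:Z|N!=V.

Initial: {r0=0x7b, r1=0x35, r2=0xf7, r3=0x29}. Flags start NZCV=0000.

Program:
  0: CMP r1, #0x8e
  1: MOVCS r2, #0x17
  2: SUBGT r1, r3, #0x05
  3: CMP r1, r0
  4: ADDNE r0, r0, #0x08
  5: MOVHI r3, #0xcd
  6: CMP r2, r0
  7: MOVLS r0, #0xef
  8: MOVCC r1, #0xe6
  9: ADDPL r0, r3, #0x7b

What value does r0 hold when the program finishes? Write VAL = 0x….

VAL = 0xa4

[0] flags=1001 → (cmp)
[1] flags=1001 CS?F → skip
[2] flags=1001 GT?T → r1=0x24
[3] flags=1000 → (cmp)
[4] flags=1000 NE?T → r0=0x83
[5] flags=1000 HI?F → skip
[6] flags=0010 → (cmp)
[7] flags=0010 LS?F → skip
[8] flags=0010 CC?F → skip
[9] flags=0010 PL?T → r0=0xa4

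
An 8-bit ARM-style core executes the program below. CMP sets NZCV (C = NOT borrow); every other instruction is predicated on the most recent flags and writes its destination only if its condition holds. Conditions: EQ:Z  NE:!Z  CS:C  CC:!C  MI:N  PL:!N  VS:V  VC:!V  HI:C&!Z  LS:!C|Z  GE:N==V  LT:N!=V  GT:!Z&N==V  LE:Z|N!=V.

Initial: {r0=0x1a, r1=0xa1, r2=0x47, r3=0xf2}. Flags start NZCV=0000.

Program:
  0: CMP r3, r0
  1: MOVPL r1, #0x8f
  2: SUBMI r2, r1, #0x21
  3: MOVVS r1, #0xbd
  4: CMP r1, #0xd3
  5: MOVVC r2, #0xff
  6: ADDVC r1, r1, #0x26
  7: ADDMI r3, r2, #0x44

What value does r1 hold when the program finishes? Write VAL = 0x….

[0] flags=1010 → (cmp)
[1] flags=1010 PL?F → skip
[2] flags=1010 MI?T → r2=0x80
[3] flags=1010 VS?F → skip
[4] flags=1000 → (cmp)
[5] flags=1000 VC?T → r2=0xff
[6] flags=1000 VC?T → r1=0xc7
[7] flags=1000 MI?T → r3=0x43

VAL = 0xc7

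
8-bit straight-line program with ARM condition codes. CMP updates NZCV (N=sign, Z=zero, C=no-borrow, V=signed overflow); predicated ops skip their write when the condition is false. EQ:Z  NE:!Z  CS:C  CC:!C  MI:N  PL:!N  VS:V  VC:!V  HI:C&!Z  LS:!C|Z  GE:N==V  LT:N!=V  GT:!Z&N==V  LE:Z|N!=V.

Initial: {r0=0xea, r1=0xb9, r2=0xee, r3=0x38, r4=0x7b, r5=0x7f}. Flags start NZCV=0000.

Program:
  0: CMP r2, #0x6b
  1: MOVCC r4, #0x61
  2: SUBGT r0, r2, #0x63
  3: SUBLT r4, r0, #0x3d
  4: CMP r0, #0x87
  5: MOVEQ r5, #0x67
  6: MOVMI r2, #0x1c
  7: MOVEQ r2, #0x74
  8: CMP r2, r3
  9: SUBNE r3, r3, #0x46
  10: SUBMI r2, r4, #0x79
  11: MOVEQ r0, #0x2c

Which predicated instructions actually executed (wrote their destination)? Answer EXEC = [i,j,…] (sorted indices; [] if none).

[0] flags=1010 → (cmp)
[1] flags=1010 CC?F → skip
[2] flags=1010 GT?F → skip
[3] flags=1010 LT?T → r4=0xad
[4] flags=0010 → (cmp)
[5] flags=0010 EQ?F → skip
[6] flags=0010 MI?F → skip
[7] flags=0010 EQ?F → skip
[8] flags=1010 → (cmp)
[9] flags=1010 NE?T → r3=0xf2
[10] flags=1010 MI?T → r2=0x34
[11] flags=1010 EQ?F → skip

EXEC = [3,9,10]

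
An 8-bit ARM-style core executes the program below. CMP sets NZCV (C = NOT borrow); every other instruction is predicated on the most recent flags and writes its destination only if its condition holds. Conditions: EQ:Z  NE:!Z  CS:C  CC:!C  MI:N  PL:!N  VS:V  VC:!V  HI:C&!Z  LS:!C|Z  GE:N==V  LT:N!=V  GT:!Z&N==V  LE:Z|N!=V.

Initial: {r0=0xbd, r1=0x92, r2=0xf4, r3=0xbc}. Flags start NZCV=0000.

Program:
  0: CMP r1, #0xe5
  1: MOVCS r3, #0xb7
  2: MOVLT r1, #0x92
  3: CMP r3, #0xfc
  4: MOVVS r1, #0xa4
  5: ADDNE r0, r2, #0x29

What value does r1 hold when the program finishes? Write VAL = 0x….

[0] flags=1000 → (cmp)
[1] flags=1000 CS?F → skip
[2] flags=1000 LT?T → r1=0x92
[3] flags=1000 → (cmp)
[4] flags=1000 VS?F → skip
[5] flags=1000 NE?T → r0=0x1d

VAL = 0x92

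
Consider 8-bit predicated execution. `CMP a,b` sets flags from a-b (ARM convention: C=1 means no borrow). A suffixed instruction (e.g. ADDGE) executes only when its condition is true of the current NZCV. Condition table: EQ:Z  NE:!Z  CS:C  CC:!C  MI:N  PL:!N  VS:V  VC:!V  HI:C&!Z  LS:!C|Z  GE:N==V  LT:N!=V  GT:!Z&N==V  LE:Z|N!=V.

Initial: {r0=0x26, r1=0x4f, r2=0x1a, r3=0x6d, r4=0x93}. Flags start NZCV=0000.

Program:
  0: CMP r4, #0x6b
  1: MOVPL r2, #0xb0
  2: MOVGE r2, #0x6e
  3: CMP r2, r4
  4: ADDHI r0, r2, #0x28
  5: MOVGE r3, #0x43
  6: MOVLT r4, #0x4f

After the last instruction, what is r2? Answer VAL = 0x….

[0] flags=0011 → (cmp)
[1] flags=0011 PL?T → r2=0xb0
[2] flags=0011 GE?F → skip
[3] flags=0010 → (cmp)
[4] flags=0010 HI?T → r0=0xd8
[5] flags=0010 GE?T → r3=0x43
[6] flags=0010 LT?F → skip

VAL = 0xb0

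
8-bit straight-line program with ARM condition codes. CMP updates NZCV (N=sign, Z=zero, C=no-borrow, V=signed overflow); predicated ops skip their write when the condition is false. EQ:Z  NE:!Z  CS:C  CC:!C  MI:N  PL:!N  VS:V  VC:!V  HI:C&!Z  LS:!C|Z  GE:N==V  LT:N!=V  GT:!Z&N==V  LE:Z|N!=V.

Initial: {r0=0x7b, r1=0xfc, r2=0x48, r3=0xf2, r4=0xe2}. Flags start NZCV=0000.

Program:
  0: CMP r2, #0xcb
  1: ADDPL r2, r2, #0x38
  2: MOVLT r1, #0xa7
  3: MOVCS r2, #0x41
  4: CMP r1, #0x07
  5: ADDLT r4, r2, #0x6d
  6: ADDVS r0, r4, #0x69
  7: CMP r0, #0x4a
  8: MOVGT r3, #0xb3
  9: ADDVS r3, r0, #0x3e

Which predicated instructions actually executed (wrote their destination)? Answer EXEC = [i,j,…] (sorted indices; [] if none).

EXEC = [1,5,8]

0: ✓ CMP  NZCV=0000
1: ✓ ADDPL  r2←0x80
2: · MOVLT
3: · MOVCS
4: ✓ CMP  NZCV=1010
5: ✓ ADDLT  r4←0xed
6: · ADDVS
7: ✓ CMP  NZCV=0010
8: ✓ MOVGT  r3←0xb3
9: · ADDVS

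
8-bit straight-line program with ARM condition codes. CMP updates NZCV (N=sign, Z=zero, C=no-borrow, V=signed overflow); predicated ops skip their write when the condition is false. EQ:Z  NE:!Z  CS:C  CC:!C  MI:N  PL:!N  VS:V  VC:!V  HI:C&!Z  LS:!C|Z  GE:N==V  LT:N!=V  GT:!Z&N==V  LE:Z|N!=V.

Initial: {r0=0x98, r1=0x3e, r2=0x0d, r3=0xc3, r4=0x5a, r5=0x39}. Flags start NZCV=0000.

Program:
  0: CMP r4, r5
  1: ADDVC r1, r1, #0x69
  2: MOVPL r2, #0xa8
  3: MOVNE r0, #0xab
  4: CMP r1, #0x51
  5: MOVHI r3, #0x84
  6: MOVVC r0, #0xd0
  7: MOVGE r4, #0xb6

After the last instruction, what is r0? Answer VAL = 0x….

VAL = 0xab

0: ✓ CMP  NZCV=0010
1: ✓ ADDVC  r1←0xa7
2: ✓ MOVPL  r2←0xa8
3: ✓ MOVNE  r0←0xab
4: ✓ CMP  NZCV=0011
5: ✓ MOVHI  r3←0x84
6: · MOVVC
7: · MOVGE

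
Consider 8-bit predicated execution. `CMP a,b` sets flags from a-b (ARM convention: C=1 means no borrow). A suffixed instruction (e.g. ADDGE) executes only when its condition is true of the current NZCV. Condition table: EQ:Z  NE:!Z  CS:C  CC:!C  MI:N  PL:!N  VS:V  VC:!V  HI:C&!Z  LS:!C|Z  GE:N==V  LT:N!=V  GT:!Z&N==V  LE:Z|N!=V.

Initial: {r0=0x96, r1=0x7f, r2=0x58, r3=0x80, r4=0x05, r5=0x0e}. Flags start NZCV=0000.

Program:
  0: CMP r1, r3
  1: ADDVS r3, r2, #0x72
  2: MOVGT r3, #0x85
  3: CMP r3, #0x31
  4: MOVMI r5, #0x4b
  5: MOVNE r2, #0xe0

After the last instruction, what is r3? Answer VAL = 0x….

VAL = 0x85

[0] flags=1001 → (cmp)
[1] flags=1001 VS?T → r3=0xca
[2] flags=1001 GT?T → r3=0x85
[3] flags=0011 → (cmp)
[4] flags=0011 MI?F → skip
[5] flags=0011 NE?T → r2=0xe0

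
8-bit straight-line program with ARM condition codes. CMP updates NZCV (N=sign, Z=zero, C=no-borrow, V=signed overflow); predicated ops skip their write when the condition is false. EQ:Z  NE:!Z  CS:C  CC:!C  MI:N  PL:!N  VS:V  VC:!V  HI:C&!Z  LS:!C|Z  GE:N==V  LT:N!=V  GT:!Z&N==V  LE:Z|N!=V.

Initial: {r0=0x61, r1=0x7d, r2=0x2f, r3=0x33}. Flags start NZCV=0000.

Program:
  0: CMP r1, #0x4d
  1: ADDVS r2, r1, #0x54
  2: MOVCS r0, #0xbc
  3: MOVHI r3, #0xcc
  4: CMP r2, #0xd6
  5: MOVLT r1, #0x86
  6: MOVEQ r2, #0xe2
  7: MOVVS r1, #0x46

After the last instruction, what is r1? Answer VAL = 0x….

[0] flags=0010 → (cmp)
[1] flags=0010 VS?F → skip
[2] flags=0010 CS?T → r0=0xbc
[3] flags=0010 HI?T → r3=0xcc
[4] flags=0000 → (cmp)
[5] flags=0000 LT?F → skip
[6] flags=0000 EQ?F → skip
[7] flags=0000 VS?F → skip

VAL = 0x7d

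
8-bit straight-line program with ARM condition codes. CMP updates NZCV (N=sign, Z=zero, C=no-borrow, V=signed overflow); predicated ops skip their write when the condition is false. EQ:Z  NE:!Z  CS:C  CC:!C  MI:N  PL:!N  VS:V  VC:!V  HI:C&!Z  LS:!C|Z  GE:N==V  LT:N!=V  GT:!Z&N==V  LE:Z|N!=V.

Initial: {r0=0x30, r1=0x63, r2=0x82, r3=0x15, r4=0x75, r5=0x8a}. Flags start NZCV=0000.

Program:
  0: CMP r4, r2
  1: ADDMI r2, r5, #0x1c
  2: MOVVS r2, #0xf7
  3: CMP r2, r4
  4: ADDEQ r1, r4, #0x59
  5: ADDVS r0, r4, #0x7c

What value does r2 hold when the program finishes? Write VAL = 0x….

VAL = 0xf7

[0] flags=1001 → (cmp)
[1] flags=1001 MI?T → r2=0xa6
[2] flags=1001 VS?T → r2=0xf7
[3] flags=1010 → (cmp)
[4] flags=1010 EQ?F → skip
[5] flags=1010 VS?F → skip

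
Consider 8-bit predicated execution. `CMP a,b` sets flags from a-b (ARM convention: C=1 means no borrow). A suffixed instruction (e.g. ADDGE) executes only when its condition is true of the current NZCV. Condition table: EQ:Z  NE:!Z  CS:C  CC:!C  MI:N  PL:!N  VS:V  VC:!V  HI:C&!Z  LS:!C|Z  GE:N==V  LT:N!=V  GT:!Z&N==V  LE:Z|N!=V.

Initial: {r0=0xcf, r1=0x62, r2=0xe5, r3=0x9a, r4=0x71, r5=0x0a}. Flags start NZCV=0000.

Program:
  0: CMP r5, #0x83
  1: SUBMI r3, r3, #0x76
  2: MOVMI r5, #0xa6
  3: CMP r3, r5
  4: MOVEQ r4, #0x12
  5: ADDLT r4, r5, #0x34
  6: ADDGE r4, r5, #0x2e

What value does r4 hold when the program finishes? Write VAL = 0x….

VAL = 0xd4

0: ✓ CMP  NZCV=1001
1: ✓ SUBMI  r3←0x24
2: ✓ MOVMI  r5←0xa6
3: ✓ CMP  NZCV=0000
4: · MOVEQ
5: · ADDLT
6: ✓ ADDGE  r4←0xd4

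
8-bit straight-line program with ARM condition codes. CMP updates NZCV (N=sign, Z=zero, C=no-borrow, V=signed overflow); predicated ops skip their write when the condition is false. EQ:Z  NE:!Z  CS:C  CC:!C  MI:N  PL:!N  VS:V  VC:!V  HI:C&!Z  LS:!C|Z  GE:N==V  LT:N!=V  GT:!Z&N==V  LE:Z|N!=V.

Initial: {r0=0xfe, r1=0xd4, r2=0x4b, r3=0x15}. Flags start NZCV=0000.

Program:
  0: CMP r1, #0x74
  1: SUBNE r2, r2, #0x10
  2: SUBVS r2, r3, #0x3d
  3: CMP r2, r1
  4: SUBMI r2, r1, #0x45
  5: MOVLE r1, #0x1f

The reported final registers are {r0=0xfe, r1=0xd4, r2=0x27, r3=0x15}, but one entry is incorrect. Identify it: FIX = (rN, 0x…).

0: ✓ CMP  NZCV=0011
1: ✓ SUBNE  r2←0x3b
2: ✓ SUBVS  r2←0xd8
3: ✓ CMP  NZCV=0010
4: · SUBMI
5: · MOVLE

FIX = (r2, 0xd8)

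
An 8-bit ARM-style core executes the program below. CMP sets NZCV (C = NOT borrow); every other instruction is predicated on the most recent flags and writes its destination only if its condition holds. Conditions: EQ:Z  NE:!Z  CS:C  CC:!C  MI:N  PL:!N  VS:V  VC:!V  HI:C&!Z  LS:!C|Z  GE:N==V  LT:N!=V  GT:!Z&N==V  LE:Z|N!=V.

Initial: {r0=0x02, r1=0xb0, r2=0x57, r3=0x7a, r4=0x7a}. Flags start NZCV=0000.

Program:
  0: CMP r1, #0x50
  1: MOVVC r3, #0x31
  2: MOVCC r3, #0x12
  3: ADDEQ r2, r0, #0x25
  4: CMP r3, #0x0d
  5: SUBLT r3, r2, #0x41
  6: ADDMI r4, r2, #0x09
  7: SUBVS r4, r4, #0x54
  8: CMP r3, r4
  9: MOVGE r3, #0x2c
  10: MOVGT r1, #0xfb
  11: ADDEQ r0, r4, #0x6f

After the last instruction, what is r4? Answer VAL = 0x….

0: ✓ CMP  NZCV=0011
1: · MOVVC
2: · MOVCC
3: · ADDEQ
4: ✓ CMP  NZCV=0010
5: · SUBLT
6: · ADDMI
7: · SUBVS
8: ✓ CMP  NZCV=0110
9: ✓ MOVGE  r3←0x2c
10: · MOVGT
11: ✓ ADDEQ  r0←0xe9

VAL = 0x7a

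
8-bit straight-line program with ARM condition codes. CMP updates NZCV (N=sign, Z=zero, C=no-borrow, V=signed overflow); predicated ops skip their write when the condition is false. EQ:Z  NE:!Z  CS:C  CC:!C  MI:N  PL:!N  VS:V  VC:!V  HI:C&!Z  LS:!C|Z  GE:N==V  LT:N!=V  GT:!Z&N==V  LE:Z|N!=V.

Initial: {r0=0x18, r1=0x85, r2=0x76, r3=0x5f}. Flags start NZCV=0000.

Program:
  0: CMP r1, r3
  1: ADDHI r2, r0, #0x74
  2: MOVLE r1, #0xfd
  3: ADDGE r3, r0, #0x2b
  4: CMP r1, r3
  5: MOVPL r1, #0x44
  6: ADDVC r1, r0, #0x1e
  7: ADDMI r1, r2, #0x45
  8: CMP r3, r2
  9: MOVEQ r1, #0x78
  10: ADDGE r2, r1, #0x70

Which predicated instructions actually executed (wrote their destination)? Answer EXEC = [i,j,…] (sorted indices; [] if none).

0: ✓ CMP  NZCV=0011
1: ✓ ADDHI  r2←0x8c
2: ✓ MOVLE  r1←0xfd
3: · ADDGE
4: ✓ CMP  NZCV=1010
5: · MOVPL
6: ✓ ADDVC  r1←0x36
7: ✓ ADDMI  r1←0xd1
8: ✓ CMP  NZCV=1001
9: · MOVEQ
10: ✓ ADDGE  r2←0x41

EXEC = [1,2,6,7,10]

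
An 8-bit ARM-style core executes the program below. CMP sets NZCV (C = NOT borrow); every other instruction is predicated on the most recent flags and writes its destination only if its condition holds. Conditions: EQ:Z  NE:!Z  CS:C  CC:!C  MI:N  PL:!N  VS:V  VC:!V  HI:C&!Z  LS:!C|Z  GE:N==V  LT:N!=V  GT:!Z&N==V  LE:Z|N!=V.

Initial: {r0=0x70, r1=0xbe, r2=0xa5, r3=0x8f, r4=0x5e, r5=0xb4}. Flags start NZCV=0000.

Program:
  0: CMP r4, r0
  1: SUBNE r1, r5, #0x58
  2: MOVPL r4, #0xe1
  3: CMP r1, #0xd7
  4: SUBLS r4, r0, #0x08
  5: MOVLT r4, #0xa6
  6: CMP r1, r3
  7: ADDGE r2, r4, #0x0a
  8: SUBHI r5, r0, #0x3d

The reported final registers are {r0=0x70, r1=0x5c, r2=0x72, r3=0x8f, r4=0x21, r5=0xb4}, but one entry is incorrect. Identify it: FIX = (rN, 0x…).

FIX = (r4, 0x68)

[0] flags=1000 → (cmp)
[1] flags=1000 NE?T → r1=0x5c
[2] flags=1000 PL?F → skip
[3] flags=1001 → (cmp)
[4] flags=1001 LS?T → r4=0x68
[5] flags=1001 LT?F → skip
[6] flags=1001 → (cmp)
[7] flags=1001 GE?T → r2=0x72
[8] flags=1001 HI?F → skip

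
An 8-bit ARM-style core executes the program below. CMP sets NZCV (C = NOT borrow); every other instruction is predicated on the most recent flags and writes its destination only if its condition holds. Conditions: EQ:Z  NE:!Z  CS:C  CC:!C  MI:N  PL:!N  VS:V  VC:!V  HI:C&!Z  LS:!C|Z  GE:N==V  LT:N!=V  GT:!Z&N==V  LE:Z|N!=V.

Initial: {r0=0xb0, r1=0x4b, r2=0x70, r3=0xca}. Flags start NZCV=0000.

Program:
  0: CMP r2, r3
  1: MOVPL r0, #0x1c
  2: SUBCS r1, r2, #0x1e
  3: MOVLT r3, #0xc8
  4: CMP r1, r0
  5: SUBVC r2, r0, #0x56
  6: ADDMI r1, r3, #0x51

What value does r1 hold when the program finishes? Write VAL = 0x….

VAL = 0x1b

0: ✓ CMP  NZCV=1001
1: · MOVPL
2: · SUBCS
3: · MOVLT
4: ✓ CMP  NZCV=1001
5: · SUBVC
6: ✓ ADDMI  r1←0x1b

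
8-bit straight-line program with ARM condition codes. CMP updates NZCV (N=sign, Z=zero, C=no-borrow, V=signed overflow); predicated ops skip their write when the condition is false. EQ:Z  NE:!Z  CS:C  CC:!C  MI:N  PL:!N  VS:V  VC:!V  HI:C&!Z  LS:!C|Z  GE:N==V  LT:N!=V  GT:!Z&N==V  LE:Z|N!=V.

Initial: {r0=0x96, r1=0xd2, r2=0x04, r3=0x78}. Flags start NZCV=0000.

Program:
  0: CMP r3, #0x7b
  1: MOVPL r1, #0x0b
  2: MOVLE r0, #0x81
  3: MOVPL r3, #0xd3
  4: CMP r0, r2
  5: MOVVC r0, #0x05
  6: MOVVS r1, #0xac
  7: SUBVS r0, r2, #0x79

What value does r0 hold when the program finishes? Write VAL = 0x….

[0] flags=1000 → (cmp)
[1] flags=1000 PL?F → skip
[2] flags=1000 LE?T → r0=0x81
[3] flags=1000 PL?F → skip
[4] flags=0011 → (cmp)
[5] flags=0011 VC?F → skip
[6] flags=0011 VS?T → r1=0xac
[7] flags=0011 VS?T → r0=0x8b

VAL = 0x8b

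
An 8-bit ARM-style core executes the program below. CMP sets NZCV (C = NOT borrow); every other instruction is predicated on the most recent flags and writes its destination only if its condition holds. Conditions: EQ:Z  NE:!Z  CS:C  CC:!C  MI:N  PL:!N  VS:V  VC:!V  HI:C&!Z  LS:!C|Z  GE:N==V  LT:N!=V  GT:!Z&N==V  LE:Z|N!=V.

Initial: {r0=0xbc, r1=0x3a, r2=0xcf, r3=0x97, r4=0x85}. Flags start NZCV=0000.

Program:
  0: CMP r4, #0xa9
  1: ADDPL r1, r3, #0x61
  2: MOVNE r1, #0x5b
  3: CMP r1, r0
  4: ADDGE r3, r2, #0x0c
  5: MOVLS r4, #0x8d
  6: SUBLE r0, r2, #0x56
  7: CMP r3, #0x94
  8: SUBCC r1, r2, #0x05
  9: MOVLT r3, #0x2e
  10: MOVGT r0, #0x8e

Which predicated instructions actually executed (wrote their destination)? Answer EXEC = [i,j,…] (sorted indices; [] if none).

EXEC = [2,4,5,10]

[0] flags=1000 → (cmp)
[1] flags=1000 PL?F → skip
[2] flags=1000 NE?T → r1=0x5b
[3] flags=1001 → (cmp)
[4] flags=1001 GE?T → r3=0xdb
[5] flags=1001 LS?T → r4=0x8d
[6] flags=1001 LE?F → skip
[7] flags=0010 → (cmp)
[8] flags=0010 CC?F → skip
[9] flags=0010 LT?F → skip
[10] flags=0010 GT?T → r0=0x8e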